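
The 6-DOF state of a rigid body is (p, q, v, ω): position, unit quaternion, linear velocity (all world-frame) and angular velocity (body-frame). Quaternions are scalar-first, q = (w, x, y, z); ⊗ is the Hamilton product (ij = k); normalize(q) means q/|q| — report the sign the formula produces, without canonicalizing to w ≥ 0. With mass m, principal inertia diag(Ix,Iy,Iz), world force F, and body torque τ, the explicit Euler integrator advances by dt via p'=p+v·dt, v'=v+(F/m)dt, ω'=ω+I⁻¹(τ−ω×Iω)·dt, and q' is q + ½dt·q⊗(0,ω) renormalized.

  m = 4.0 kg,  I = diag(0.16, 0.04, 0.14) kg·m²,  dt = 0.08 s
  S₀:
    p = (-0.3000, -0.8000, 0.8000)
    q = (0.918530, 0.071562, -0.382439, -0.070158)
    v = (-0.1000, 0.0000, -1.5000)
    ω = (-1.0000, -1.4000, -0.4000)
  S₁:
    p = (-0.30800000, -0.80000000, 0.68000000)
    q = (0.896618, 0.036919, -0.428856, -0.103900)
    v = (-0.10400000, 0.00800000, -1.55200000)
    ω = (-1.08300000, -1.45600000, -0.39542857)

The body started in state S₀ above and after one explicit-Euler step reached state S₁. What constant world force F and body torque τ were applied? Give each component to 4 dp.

F = (-0.2000, 0.4000, -2.6000)
τ = (-0.1100, -0.0200, -0.1600)

velocity change Δv = (-0.00400000, 0.00800000, -0.05200000)
applied force F = (-0.2000, 0.4000, -2.6000)
rate change Δω = (-0.08300000, -0.05600000, 0.00457143)
ω₀×(Iω₀) = (0.0560, 0.0080, -0.1680)
I·α + gyro = (-0.1100, -0.0200, -0.1600)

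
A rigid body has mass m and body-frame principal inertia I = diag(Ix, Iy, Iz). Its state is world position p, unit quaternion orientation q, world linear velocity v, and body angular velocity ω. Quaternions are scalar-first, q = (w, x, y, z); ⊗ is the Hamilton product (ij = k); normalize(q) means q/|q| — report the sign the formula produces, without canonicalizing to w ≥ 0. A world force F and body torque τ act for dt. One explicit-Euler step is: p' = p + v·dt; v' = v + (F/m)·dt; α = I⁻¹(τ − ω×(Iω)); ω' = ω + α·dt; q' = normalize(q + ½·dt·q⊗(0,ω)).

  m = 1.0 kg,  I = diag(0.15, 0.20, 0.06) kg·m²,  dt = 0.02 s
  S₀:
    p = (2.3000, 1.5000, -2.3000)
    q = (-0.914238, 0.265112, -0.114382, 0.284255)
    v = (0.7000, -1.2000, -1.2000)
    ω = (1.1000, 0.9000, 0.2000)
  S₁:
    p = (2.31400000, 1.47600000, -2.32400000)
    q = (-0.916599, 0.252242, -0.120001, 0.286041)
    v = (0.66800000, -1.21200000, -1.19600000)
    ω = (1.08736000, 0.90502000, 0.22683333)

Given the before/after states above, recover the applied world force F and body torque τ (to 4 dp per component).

F = (-1.6000, -0.6000, 0.2000)
τ = (-0.1200, 0.0700, 0.1300)

v₁ − v₀ = (-0.03200000, -0.01200000, 0.00400000)
m·(v₁−v₀)/dt = (-1.6000, -0.6000, 0.2000)
ω₁ − ω₀ = (-0.01264000, 0.00502000, 0.02683333)
applied torque τ = (-0.1200, 0.0700, 0.1300)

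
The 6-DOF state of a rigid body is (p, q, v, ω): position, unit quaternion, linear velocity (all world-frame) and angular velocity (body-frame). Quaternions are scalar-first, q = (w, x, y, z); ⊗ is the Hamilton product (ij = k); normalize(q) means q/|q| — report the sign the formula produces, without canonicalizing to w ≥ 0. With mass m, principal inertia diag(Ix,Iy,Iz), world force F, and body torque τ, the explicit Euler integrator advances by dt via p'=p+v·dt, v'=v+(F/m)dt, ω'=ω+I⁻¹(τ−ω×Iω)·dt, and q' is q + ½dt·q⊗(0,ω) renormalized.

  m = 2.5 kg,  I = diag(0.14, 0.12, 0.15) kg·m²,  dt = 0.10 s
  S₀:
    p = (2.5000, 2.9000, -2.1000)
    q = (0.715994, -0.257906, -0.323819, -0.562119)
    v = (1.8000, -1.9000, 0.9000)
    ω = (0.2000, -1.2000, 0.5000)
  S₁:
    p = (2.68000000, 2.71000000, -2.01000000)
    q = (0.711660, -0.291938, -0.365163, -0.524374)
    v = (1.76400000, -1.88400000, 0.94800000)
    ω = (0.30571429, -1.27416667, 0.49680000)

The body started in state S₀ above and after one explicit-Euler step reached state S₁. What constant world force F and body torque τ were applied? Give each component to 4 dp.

F = (-0.9000, 0.4000, 1.2000)
τ = (0.1300, -0.0900, 0.0000)

Δω = ω₁−ω₀ = (0.10571429, -0.07416667, -0.00320000)
precession coupling = (-0.0180, -0.0010, 0.0048)
I·α + gyro = (0.1300, -0.0900, 0.0000)
velocity change Δv = (-0.03600000, 0.01600000, 0.04800000)
m·(v₁−v₀)/dt = (-0.9000, 0.4000, 1.2000)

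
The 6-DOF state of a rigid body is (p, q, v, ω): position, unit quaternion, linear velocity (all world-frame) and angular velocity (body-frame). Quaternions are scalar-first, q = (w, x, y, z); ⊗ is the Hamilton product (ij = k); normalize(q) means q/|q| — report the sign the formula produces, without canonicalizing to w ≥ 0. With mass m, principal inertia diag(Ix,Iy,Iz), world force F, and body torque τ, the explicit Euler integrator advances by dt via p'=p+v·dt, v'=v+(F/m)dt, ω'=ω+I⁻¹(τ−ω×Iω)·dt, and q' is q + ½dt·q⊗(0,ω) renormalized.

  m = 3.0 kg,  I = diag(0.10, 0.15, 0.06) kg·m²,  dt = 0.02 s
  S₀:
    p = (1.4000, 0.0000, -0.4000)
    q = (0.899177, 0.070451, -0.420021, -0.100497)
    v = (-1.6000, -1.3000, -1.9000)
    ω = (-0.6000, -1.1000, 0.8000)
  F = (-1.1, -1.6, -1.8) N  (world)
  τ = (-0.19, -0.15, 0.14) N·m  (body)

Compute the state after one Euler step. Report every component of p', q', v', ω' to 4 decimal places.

precession coupling ω×(Iω) = (0.0792, -0.0192, 0.0330)
angular accel α = (-2.6920, -0.8720, 1.7833)
ω + α·dt = (-0.6538, -1.1174, 0.8357)
Hamilton product q⊗(0,ω) = (-0.3393549, -0.9860697, -0.9851573, 0.3898329)
q' = normalize(q + ½dt·q⊗(0,ω)) = (0.8957, 0.0606, -0.4298, -0.0966)
p + v·dt = (1.3680, -0.0260, -0.4380)
v' = v + a·dt = (-1.6073, -1.3107, -1.9120)

p' = (1.3680, -0.0260, -0.4380)
q' = (0.8957, 0.0606, -0.4298, -0.0966)
v' = (-1.6073, -1.3107, -1.9120)
ω' = (-0.6538, -1.1174, 0.8357)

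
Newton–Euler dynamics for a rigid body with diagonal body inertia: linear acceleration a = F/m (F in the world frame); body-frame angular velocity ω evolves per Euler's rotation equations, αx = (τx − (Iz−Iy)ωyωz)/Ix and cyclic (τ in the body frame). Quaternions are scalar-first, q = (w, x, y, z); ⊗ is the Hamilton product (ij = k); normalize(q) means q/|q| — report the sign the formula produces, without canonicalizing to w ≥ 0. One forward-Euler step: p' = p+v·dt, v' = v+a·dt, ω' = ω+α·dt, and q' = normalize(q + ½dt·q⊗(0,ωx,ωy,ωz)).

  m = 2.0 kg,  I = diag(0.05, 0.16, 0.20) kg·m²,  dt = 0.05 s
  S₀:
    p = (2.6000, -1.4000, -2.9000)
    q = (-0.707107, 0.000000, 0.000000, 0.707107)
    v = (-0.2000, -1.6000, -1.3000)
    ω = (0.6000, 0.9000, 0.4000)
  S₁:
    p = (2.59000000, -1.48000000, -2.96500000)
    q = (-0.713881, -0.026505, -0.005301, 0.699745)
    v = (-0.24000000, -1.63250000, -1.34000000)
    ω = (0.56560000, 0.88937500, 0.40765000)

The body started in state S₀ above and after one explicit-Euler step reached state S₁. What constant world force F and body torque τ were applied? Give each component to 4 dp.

F = (-1.6000, -1.3000, -1.6000)
τ = (-0.0200, -0.0700, 0.0900)

velocity change Δv = (-0.04000000, -0.03250000, -0.04000000)
applied force F = (-1.6000, -1.3000, -1.6000)
ω₁ − ω₀ = (-0.03440000, -0.01062500, 0.00765000)
τ = I·(Δω/dt) + ω₀×(Iω₀) = (-0.0200, -0.0700, 0.0900)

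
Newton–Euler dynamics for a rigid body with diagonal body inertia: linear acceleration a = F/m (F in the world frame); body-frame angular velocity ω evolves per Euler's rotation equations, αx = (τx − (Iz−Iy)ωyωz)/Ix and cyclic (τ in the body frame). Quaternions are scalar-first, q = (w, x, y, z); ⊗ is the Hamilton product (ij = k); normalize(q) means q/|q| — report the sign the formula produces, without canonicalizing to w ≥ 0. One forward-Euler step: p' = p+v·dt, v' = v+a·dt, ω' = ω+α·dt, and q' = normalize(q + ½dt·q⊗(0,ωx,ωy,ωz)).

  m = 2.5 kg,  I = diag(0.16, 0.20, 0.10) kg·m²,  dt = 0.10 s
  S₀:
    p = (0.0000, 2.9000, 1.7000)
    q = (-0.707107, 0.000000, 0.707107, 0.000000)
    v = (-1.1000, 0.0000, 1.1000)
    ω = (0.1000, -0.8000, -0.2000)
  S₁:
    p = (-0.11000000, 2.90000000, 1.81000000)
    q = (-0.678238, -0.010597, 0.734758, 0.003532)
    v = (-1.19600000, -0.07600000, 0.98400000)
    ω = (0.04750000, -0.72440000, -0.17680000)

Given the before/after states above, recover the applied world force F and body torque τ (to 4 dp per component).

Δv = v₁−v₀ = (-0.09600000, -0.07600000, -0.11600000)
applied force F = (-2.4000, -1.9000, -2.9000)
rate change Δω = (-0.05250000, 0.07560000, 0.02320000)
τ = I·(Δω/dt) + ω₀×(Iω₀) = (-0.1000, 0.1500, 0.0200)

F = (-2.4000, -1.9000, -2.9000)
τ = (-0.1000, 0.1500, 0.0200)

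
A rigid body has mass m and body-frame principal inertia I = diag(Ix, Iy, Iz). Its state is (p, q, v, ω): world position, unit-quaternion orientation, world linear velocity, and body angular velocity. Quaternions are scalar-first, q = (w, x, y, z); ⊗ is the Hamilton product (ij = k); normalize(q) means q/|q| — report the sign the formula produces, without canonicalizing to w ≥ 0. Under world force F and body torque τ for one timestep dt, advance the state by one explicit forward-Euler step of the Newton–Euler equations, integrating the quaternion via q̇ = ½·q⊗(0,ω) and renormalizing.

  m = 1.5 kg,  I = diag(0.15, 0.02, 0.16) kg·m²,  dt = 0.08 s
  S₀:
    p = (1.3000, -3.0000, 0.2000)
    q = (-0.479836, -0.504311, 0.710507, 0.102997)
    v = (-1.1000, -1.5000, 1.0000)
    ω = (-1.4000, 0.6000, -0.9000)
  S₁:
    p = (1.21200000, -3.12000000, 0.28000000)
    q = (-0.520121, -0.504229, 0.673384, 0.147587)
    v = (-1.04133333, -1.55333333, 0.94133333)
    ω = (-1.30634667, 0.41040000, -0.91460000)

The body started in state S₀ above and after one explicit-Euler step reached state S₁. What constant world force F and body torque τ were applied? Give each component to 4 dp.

F = (1.1000, -1.0000, -1.1000)
τ = (0.1000, -0.0600, 0.0800)

v₁ − v₀ = (0.05866667, -0.05333333, -0.05866667)
F = m·Δv/dt = (1.1000, -1.0000, -1.1000)
rate change Δω = (0.09365333, -0.18960000, -0.01460000)
I·α + gyro = (0.1000, -0.0600, 0.0800)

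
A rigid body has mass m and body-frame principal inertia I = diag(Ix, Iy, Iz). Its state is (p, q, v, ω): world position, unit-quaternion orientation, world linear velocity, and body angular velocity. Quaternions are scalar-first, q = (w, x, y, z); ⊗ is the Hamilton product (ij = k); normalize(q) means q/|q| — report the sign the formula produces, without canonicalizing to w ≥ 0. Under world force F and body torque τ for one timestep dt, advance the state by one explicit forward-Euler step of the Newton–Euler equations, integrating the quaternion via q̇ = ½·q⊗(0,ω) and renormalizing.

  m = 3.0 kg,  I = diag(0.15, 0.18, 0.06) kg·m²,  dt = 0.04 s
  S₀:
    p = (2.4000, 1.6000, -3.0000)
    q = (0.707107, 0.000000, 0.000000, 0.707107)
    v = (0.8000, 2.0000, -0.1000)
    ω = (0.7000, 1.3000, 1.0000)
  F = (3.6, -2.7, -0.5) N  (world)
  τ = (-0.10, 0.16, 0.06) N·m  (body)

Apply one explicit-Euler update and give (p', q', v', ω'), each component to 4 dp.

p' = (2.4320, 1.6800, -3.0040)
q' = (0.6925, -0.0085, 0.0283, 0.7208)
v' = (0.8480, 1.9640, -0.1067)
ω' = (0.7149, 1.3216, 1.0218)

a = (1.2000, -0.9000, -0.1667)
p' = p + v·dt = (2.4320, 1.6800, -3.0040)
v + (F/m)dt = (0.8480, 1.9640, -0.1067)
gyro term ω×Iω = (-0.1560, 0.0630, 0.0273)
(τ − ω×Iω)/I = (0.3733, 0.5389, 0.5450)
ω + α·dt = (0.7149, 1.3216, 1.0218)
Hamilton product q⊗(0,ω) = (-0.7071070, -0.4242642, 1.4142140, 0.7071070)
updated quaternion q' = (0.6925, -0.0085, 0.0283, 0.7208)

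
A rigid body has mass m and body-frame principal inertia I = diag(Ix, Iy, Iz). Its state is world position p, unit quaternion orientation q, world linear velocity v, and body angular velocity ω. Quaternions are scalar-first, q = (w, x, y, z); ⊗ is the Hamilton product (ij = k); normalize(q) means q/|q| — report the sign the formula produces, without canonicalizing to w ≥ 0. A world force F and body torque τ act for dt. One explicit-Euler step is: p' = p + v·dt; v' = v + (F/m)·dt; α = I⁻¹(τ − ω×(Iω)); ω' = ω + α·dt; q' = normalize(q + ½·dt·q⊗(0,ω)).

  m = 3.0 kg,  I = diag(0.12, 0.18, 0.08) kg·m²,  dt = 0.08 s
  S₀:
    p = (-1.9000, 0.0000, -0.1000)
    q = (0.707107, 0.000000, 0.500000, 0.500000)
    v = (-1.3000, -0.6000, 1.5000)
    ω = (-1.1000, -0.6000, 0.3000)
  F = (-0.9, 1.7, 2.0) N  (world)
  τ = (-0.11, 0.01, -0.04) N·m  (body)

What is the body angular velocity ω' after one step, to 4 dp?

ω' = (-1.1853, -0.5897, 0.2204)

(τ − ω×Iω)/I = (-1.0667, 0.1289, -0.9950)
ω' = ω + α·dt = (-1.1853, -0.5897, 0.2204)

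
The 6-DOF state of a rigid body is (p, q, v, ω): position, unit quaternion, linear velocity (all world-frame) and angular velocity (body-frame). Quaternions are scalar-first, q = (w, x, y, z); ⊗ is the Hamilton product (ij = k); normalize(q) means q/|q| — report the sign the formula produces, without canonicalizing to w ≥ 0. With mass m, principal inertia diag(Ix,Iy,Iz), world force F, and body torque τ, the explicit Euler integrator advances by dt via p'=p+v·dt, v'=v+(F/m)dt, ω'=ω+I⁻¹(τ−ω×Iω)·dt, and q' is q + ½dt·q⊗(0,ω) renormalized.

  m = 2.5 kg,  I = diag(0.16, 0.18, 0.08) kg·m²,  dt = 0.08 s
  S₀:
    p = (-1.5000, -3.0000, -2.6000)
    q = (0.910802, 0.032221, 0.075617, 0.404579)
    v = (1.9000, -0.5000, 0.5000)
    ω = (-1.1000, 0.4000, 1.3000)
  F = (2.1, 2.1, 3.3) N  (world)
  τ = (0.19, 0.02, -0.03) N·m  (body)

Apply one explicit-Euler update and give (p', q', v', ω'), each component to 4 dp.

p' = (-1.3480, -3.0400, -2.5600)
q' = (0.8878, -0.0104, 0.0705, 0.4547)
v' = (1.9672, -0.4328, 0.6056)
ω' = (-0.9790, 0.4597, 1.2788)

linear accel F/m = (0.8400, 0.8400, 1.3200)
new position p' = (-1.3480, -3.0400, -2.5600)
v' = v + a·dt = (1.9672, -0.4328, 0.6056)
gyro term ω×Iω = (-0.0520, -0.1144, -0.0088)
α = I⁻¹(τ − ω×Iω) = (1.5125, 0.7467, -0.2650)
new body rate ω' = (-0.9790, 0.4597, 1.2788)
2q̇ = q⊗(0,ω) = (-0.5207564, -1.0654117, -0.1226034, 1.2801097)
q + ½dt·q⊗(0,ω), renormalized = (0.8878, -0.0104, 0.0705, 0.4547)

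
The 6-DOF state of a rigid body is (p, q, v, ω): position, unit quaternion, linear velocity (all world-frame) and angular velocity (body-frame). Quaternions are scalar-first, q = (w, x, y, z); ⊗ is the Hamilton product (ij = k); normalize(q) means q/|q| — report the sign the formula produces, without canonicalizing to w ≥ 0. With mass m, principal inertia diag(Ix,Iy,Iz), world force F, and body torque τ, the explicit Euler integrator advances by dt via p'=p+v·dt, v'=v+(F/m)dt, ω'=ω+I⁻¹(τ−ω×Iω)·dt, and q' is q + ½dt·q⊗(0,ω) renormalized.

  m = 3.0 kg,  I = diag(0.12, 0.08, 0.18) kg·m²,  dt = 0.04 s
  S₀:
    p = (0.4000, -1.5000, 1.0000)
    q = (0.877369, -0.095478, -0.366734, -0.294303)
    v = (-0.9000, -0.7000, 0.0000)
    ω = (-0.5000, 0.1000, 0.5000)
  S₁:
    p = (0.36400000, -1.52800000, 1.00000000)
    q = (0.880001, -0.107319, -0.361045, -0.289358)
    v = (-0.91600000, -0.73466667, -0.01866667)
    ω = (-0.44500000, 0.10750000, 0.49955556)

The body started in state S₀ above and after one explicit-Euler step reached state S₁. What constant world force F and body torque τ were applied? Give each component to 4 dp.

ω₁ − ω₀ = (0.05500000, 0.00750000, -0.00044444)
ω₀×(Iω₀) = (0.0050, 0.0150, 0.0020)
I·α + gyro = (0.1700, 0.0300, 0.0000)
v₁ − v₀ = (-0.01600000, -0.03466667, -0.01866667)
F = m·Δv/dt = (-1.2000, -2.6000, -1.4000)

F = (-1.2000, -2.6000, -1.4000)
τ = (0.1700, 0.0300, 0.0000)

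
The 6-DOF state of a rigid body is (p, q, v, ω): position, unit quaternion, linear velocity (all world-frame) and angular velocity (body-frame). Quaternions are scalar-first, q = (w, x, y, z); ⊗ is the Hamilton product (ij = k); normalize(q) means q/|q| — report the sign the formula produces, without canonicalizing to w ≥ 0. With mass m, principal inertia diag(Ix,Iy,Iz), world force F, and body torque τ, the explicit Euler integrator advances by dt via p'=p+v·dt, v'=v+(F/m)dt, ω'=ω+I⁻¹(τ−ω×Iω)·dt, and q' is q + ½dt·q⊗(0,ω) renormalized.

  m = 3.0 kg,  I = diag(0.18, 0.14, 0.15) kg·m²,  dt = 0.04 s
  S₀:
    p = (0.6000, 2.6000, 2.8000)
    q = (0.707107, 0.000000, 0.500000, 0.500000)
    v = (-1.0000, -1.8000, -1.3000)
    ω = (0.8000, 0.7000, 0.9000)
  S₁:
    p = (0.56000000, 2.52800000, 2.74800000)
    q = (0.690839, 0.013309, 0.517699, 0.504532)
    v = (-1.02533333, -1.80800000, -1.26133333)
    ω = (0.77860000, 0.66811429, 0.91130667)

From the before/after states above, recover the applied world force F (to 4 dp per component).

velocity change Δv = (-0.02533333, -0.00800000, 0.03866667)
applied force F = (-1.9000, -0.6000, 2.9000)

F = (-1.9000, -0.6000, 2.9000)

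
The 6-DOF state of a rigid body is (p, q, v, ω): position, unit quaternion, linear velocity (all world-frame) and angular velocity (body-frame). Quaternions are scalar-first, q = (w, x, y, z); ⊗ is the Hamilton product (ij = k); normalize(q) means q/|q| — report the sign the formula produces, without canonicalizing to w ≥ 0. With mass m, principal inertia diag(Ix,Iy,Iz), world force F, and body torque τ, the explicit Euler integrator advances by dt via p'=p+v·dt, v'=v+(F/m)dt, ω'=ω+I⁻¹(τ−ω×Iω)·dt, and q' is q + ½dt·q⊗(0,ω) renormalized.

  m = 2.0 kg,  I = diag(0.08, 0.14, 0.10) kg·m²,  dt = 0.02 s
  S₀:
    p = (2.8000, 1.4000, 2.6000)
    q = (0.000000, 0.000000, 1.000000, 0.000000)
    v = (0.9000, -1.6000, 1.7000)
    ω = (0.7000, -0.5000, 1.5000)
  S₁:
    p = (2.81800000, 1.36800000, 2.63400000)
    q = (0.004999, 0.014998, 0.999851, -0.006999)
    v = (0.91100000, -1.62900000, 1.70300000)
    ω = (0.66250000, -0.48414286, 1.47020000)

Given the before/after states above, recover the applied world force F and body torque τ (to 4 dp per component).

F = (1.1000, -2.9000, 0.3000)
τ = (-0.1200, 0.0900, -0.1700)

Δω = ω₁−ω₀ = (-0.03750000, 0.01585714, -0.02980000)
I·α + gyro = (-0.1200, 0.0900, -0.1700)
Δv = v₁−v₀ = (0.01100000, -0.02900000, 0.00300000)
F = m·Δv/dt = (1.1000, -2.9000, 0.3000)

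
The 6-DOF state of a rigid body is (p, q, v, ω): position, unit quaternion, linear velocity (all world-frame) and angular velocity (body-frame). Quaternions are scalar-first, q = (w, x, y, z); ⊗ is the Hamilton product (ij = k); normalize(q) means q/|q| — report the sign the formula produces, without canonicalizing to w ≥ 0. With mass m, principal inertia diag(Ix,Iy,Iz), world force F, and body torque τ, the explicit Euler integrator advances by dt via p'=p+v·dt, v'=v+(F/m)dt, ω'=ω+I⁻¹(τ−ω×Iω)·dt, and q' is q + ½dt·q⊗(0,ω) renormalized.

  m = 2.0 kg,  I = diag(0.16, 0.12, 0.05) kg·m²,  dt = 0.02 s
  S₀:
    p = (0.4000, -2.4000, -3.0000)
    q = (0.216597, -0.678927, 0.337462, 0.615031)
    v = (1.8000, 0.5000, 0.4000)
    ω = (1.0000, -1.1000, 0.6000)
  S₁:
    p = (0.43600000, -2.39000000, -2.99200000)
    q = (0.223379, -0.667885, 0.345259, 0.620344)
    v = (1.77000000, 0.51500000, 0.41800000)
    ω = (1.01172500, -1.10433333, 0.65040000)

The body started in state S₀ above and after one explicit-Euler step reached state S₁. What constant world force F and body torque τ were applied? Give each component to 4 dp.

rate change Δω = (0.01172500, -0.00433333, 0.05040000)
gyro term ω₀×Iω₀ = (0.0462, 0.0660, 0.0440)
applied torque τ = (0.1400, 0.0400, 0.1700)
velocity change Δv = (-0.03000000, 0.01500000, 0.01800000)
F = m·Δv/dt = (-3.0000, 1.5000, 1.8000)

F = (-3.0000, 1.5000, 1.8000)
τ = (0.1400, 0.0400, 0.1700)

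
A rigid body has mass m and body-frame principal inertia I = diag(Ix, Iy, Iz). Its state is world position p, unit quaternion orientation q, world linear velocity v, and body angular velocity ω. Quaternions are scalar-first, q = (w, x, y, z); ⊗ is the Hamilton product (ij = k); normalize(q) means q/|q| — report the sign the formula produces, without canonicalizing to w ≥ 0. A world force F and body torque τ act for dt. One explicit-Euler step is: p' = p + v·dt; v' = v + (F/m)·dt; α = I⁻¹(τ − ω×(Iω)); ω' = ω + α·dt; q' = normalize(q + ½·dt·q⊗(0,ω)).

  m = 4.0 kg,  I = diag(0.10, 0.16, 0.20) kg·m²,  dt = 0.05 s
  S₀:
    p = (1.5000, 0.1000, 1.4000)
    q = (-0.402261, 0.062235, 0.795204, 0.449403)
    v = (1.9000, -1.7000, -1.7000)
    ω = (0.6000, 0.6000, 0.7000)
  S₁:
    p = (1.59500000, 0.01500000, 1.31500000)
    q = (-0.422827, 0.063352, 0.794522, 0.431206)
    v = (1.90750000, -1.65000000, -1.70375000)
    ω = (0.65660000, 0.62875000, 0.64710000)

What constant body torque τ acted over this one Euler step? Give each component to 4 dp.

Δω = ω₁−ω₀ = (0.05660000, 0.02875000, -0.05290000)
gyro term ω₀×Iω₀ = (0.0168, -0.0420, 0.0216)
τ = I·(Δω/dt) + ω₀×(Iω₀) = (0.1300, 0.0500, -0.1900)

τ = (0.1300, 0.0500, -0.1900)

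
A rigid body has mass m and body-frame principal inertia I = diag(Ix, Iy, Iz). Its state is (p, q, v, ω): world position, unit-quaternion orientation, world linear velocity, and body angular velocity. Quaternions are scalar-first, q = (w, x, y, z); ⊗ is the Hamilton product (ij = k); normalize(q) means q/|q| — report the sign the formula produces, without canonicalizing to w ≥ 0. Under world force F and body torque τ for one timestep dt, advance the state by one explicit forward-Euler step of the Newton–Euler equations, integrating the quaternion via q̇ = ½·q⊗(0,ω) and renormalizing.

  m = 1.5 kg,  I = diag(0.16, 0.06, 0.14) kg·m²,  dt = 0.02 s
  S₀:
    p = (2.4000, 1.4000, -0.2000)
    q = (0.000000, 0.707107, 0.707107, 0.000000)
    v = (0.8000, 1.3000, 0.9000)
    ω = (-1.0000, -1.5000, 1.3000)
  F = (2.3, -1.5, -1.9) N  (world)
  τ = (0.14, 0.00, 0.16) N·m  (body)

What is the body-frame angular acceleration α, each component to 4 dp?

α = (1.8500, 0.4333, 2.2143)

gyro term ω×Iω = (-0.1560, -0.0260, -0.1500)
(τ − ω×Iω)/I = (1.8500, 0.4333, 2.2143)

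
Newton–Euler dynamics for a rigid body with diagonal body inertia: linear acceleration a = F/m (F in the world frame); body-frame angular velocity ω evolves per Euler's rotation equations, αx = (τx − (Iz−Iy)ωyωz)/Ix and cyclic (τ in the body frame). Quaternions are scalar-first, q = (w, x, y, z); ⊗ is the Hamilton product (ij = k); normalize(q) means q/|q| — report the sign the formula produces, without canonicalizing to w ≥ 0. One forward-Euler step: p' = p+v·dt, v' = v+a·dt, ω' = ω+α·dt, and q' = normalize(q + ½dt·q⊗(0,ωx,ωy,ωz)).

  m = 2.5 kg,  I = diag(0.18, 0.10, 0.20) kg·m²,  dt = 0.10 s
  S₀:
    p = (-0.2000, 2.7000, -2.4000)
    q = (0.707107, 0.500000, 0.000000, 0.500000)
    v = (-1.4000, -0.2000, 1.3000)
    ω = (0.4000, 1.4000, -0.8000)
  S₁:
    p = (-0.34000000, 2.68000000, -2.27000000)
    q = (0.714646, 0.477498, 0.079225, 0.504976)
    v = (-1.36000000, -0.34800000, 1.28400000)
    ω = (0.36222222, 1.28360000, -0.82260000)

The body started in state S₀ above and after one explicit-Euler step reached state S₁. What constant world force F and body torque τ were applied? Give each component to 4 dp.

Δω = ω₁−ω₀ = (-0.03777778, -0.11640000, -0.02260000)
τ = I·(Δω/dt) + ω₀×(Iω₀) = (-0.1800, -0.1100, -0.0900)
velocity change Δv = (0.04000000, -0.14800000, -0.01600000)
m·(v₁−v₀)/dt = (1.0000, -3.7000, -0.4000)

F = (1.0000, -3.7000, -0.4000)
τ = (-0.1800, -0.1100, -0.0900)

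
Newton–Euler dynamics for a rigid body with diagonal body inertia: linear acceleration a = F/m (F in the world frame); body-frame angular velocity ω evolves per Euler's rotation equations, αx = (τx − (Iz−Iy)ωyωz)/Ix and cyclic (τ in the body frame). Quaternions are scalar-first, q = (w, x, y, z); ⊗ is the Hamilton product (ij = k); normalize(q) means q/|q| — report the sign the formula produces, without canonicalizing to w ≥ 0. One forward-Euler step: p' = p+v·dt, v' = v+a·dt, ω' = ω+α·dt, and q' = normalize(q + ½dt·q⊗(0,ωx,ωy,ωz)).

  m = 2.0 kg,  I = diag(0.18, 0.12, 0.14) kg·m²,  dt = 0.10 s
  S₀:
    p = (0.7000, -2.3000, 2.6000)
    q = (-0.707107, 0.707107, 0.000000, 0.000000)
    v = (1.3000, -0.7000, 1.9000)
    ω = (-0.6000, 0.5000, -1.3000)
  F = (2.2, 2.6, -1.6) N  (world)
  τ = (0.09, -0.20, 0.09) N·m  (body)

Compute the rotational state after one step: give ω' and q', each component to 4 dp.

ω' = (-0.5428, 0.3073, -1.2486)
q' = (-0.6839, 0.7262, 0.0282, 0.0635)

(τ − ω×Iω)/I = (0.5722, -1.9267, 0.5143)
new body rate ω' = (-0.5428, 0.3073, -1.2486)
Hamilton product q⊗(0,ω) = (0.4242642, 0.4242642, 0.5656856, 1.2727926)
updated quaternion q' = (-0.6839, 0.7262, 0.0282, 0.0635)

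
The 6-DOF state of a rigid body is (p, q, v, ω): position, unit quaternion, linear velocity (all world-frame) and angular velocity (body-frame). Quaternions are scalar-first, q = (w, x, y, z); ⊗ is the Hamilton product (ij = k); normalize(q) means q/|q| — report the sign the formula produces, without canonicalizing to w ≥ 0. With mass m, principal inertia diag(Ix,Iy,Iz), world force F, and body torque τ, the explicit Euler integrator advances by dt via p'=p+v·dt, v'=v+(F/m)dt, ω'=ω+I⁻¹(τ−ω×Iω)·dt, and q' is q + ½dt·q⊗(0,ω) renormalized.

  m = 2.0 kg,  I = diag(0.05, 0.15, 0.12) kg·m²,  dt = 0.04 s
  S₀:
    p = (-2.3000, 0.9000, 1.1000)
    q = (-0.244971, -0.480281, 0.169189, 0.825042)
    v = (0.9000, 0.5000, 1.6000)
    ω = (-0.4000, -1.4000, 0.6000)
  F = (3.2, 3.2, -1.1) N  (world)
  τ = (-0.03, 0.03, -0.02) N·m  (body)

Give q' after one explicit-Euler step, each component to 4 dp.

q' = (-0.2539, -0.4530, 0.1751, 0.8365)

2q̇ = q⊗(0,ω) = (-0.4502730, 1.3545606, 0.3011112, 0.5930864)
q + ½dt·q⊗(0,ω), renormalized = (-0.2539, -0.4530, 0.1751, 0.8365)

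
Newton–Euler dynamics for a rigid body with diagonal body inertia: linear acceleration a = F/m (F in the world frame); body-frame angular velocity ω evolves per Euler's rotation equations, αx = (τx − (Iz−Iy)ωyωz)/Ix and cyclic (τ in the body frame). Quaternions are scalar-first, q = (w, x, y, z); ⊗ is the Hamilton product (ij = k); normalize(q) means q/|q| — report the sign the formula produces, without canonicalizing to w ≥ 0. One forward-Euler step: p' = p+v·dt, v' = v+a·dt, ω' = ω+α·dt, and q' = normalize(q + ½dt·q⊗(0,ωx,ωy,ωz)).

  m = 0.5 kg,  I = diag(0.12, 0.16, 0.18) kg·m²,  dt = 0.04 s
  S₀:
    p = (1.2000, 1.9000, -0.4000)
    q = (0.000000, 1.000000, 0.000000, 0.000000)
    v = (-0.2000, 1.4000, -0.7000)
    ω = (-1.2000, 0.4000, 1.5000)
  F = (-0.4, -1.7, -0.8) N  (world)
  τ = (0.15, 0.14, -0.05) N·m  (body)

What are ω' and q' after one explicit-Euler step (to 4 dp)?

precession coupling ω×(Iω) = (0.0120, 0.1080, -0.0192)
(τ − ω×Iω)/I = (1.1500, 0.2000, -0.1711)
ω + α·dt = (-1.1540, 0.4080, 1.4932)
q⊗(0,ω) = (1.2000000, 0.0000000, -1.5000000, 0.4000000)
q + ½dt·q⊗(0,ω), renormalized = (0.0240, 0.9992, -0.0300, 0.0080)

ω' = (-1.1540, 0.4080, 1.4932)
q' = (0.0240, 0.9992, -0.0300, 0.0080)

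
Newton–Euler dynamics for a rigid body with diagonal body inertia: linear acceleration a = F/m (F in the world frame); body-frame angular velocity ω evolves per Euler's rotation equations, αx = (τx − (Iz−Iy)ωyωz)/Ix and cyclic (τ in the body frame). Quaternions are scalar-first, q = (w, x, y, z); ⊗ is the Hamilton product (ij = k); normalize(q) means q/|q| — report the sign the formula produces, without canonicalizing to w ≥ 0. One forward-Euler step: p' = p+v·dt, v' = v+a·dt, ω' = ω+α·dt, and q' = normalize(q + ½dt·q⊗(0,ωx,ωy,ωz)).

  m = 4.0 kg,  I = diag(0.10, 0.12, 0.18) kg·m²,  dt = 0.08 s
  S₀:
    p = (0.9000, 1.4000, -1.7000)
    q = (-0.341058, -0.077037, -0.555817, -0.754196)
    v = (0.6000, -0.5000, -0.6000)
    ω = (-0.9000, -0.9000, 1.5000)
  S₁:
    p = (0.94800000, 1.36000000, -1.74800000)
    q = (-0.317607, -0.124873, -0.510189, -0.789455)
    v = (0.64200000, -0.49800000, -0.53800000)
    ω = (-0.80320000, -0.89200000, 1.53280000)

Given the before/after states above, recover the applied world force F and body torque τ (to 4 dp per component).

ω₁ − ω₀ = (0.09680000, 0.00800000, 0.03280000)
gyro term ω₀×Iω₀ = (-0.0810, 0.1080, 0.0162)
applied torque τ = (0.0400, 0.1200, 0.0900)
Δv = v₁−v₀ = (0.04200000, 0.00200000, 0.06200000)
applied force F = (2.1000, 0.1000, 3.1000)

F = (2.1000, 0.1000, 3.1000)
τ = (0.0400, 0.1200, 0.0900)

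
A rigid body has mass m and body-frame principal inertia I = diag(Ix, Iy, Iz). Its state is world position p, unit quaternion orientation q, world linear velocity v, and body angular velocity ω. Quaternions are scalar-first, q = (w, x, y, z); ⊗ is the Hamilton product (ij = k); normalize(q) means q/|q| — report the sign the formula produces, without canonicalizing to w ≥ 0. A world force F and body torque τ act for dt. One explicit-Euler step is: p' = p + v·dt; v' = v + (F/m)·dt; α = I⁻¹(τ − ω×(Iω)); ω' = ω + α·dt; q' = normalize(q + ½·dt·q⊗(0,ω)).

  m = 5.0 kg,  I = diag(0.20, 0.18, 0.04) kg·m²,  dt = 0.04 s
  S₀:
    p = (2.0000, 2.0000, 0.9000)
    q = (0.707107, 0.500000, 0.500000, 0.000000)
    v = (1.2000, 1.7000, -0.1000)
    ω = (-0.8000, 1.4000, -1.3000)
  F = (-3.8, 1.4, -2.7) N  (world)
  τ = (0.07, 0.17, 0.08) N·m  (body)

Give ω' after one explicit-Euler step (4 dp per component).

(τ − ω×Iω)/I = (-0.9240, 0.0200, 1.4400)
ω + α·dt = (-0.8370, 1.4008, -1.2424)

ω' = (-0.8370, 1.4008, -1.2424)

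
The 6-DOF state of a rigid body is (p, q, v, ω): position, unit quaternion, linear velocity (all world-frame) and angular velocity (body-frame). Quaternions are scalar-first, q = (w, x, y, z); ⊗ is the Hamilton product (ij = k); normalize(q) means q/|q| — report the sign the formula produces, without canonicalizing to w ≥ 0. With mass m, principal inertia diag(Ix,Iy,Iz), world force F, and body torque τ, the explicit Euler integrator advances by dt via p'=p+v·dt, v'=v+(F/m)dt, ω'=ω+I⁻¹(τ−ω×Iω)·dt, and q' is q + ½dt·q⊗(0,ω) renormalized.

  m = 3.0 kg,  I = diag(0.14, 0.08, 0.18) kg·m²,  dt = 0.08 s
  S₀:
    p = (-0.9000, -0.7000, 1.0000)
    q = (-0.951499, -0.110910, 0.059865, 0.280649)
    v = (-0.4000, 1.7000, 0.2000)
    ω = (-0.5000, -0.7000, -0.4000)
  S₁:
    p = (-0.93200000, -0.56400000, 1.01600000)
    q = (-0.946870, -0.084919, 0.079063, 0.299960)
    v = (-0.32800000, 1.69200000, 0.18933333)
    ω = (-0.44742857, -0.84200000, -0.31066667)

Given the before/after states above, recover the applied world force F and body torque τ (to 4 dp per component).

F = (2.7000, -0.3000, -0.4000)
τ = (0.1200, -0.1500, 0.1800)

Δv = v₁−v₀ = (0.07200000, -0.00800000, -0.01066667)
m·(v₁−v₀)/dt = (2.7000, -0.3000, -0.4000)
Δω = ω₁−ω₀ = (0.05257143, -0.14200000, 0.08933333)
precession coupling = (0.0280, -0.0080, -0.0210)
I·α + gyro = (0.1200, -0.1500, 0.1800)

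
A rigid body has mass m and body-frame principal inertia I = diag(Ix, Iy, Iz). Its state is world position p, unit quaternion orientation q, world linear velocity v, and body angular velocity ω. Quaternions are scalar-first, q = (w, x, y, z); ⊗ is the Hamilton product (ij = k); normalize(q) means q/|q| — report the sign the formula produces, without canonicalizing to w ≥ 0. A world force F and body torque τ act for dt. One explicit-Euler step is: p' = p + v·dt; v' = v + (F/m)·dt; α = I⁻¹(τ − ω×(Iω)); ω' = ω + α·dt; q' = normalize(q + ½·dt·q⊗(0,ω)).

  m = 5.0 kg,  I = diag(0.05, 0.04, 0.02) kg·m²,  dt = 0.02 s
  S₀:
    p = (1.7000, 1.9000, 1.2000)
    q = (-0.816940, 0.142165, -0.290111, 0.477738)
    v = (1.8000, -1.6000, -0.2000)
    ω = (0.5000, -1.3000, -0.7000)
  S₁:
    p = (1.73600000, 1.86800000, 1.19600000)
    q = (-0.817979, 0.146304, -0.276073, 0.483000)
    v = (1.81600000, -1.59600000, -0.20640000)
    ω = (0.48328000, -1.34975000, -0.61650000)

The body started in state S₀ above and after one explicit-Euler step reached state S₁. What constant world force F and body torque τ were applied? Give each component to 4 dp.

F = (4.0000, 1.0000, -1.6000)
τ = (-0.0600, -0.1100, 0.0900)

v₁ − v₀ = (0.01600000, 0.00400000, -0.00640000)
F = m·Δv/dt = (4.0000, 1.0000, -1.6000)
rate change Δω = (-0.01672000, -0.04975000, 0.08350000)
I·α + gyro = (-0.0600, -0.1100, 0.0900)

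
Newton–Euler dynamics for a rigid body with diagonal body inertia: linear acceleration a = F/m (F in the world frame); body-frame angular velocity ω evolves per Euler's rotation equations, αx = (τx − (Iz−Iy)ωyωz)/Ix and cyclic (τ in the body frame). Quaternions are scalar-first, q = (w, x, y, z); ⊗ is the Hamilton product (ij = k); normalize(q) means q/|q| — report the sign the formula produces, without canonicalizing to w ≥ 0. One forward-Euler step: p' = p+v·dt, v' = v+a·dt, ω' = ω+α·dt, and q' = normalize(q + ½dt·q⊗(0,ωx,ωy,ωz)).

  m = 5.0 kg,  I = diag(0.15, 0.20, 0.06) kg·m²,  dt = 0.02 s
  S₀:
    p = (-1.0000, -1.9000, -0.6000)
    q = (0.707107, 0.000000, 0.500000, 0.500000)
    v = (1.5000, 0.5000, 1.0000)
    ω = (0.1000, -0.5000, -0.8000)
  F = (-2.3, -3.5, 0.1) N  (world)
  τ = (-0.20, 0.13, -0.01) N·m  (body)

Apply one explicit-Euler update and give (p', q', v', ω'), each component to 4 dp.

p' = (-0.9700, -1.8900, -0.5800)
q' = (0.7136, -0.0008, 0.4969, 0.4938)
v' = (1.4908, 0.4860, 1.0004)
ω' = (0.0808, -0.4863, -0.8025)

new position p' = (-0.9700, -1.8900, -0.5800)
v + (F/m)dt = (1.4908, 0.4860, 1.0004)
gyro term ω×Iω = (-0.0560, -0.0072, -0.0025)
α = I⁻¹(τ − ω×Iω) = (-0.9600, 0.6860, -0.1250)
ω' = ω + α·dt = (0.0808, -0.4863, -0.8025)
2q̇ = q⊗(0,ω) = (0.6500000, -0.0792893, -0.3035535, -0.6156856)
q + ½dt·q⊗(0,ω), renormalized = (0.7136, -0.0008, 0.4969, 0.4938)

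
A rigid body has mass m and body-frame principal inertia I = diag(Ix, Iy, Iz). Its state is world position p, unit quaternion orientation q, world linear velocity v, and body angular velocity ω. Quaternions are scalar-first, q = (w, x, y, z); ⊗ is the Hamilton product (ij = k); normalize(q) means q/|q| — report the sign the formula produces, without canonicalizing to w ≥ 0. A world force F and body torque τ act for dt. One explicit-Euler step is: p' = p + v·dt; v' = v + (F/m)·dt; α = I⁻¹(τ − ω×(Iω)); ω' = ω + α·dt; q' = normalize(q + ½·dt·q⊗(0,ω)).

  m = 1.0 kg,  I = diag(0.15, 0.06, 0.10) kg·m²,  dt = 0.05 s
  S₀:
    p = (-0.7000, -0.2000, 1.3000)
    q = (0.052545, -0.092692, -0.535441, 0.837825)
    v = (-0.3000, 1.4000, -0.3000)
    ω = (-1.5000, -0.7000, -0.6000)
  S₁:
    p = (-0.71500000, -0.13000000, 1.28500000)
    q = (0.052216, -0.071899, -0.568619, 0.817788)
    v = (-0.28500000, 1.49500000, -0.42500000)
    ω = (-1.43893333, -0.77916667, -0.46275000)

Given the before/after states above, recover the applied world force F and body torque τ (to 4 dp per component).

v₁ − v₀ = (0.01500000, 0.09500000, -0.12500000)
F = m·Δv/dt = (0.3000, 1.9000, -2.5000)
ω₁ − ω₀ = (0.06106667, -0.07916667, 0.13725000)
gyro term ω₀×Iω₀ = (0.0168, 0.0450, -0.0945)
applied torque τ = (0.2000, -0.0500, 0.1800)

F = (0.3000, 1.9000, -2.5000)
τ = (0.2000, -0.0500, 0.1800)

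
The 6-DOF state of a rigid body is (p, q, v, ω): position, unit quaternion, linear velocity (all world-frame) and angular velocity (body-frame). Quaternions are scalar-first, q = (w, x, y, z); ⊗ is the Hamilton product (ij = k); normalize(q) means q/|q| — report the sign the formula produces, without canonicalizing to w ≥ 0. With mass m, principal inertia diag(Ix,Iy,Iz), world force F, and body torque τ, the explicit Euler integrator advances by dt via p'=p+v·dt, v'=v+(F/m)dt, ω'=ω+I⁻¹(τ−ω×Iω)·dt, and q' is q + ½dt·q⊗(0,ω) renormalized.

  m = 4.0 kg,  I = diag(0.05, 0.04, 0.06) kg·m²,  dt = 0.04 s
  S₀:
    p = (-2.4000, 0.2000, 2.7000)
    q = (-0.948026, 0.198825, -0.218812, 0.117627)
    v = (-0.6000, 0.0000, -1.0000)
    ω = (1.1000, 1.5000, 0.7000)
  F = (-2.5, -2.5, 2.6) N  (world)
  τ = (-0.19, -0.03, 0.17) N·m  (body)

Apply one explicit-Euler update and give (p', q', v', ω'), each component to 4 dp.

p' = (-2.4240, 0.2000, 2.6600)
q' = (-0.9467, 0.1712, -0.2473, 0.1150)
v' = (-0.6250, -0.0250, -0.9740)
ω' = (0.9312, 1.4777, 0.8243)

(τ − ω×Iω)/I = (-4.2200, -0.5575, 3.1083)
new body rate ω' = (0.9312, 1.4777, 0.8243)
Hamilton product q⊗(0,ω) = (0.0271716, -1.3724375, -1.4318268, -0.1246875)
q' = normalize(q + ½dt·q⊗(0,ω)) = (-0.9467, 0.1712, -0.2473, 0.1150)
p' = p + v·dt = (-2.4240, 0.2000, 2.6600)
new velocity v' = (-0.6250, -0.0250, -0.9740)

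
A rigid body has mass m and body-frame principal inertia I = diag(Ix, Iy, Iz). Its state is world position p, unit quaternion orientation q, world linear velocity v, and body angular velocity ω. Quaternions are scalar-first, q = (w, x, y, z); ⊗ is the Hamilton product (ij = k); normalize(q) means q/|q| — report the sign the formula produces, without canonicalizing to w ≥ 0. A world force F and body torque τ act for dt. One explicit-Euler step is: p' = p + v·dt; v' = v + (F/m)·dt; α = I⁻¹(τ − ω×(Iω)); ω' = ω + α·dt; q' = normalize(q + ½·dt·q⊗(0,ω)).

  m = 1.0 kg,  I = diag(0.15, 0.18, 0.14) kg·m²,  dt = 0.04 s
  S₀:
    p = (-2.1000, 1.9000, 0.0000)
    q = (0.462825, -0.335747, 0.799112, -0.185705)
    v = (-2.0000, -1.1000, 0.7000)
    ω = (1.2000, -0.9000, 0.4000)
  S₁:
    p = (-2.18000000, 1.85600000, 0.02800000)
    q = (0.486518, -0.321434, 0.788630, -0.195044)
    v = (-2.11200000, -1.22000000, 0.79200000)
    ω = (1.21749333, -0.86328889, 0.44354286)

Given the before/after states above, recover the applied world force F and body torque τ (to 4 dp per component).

F = (-2.8000, -3.0000, 2.3000)
τ = (0.0800, 0.1700, 0.1200)

ω₁ − ω₀ = (0.01749333, 0.03671111, 0.04354286)
applied torque τ = (0.0800, 0.1700, 0.1200)
Δv = v₁−v₀ = (-0.11200000, -0.12000000, 0.09200000)
m·(v₁−v₀)/dt = (-2.8000, -3.0000, 2.3000)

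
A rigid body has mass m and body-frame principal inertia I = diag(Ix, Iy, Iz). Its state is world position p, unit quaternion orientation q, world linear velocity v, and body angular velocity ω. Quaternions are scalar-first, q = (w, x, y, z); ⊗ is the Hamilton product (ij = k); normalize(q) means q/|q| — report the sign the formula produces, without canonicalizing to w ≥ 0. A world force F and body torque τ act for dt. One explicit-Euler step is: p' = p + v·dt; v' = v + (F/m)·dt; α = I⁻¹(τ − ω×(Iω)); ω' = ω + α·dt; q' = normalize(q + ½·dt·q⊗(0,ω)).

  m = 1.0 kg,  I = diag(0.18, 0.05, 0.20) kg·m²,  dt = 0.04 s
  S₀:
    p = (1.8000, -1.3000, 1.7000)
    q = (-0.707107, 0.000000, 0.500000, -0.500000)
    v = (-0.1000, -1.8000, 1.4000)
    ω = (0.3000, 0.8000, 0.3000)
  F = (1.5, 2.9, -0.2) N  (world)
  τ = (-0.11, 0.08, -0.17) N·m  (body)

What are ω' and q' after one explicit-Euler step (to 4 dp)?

ω' = (0.2676, 0.8654, 0.2722)
q' = (-0.7120, 0.0068, 0.4856, -0.5072)

α = I⁻¹(τ − ω×Iω) = (-0.8111, 1.6360, -0.6940)
ω' = ω + α·dt = (0.2676, 0.8654, 0.2722)
Hamilton product q⊗(0,ω) = (-0.2500000, 0.3378679, -0.7156856, -0.3621321)
q' = normalize(q + ½dt·q⊗(0,ω)) = (-0.7120, 0.0068, 0.4856, -0.5072)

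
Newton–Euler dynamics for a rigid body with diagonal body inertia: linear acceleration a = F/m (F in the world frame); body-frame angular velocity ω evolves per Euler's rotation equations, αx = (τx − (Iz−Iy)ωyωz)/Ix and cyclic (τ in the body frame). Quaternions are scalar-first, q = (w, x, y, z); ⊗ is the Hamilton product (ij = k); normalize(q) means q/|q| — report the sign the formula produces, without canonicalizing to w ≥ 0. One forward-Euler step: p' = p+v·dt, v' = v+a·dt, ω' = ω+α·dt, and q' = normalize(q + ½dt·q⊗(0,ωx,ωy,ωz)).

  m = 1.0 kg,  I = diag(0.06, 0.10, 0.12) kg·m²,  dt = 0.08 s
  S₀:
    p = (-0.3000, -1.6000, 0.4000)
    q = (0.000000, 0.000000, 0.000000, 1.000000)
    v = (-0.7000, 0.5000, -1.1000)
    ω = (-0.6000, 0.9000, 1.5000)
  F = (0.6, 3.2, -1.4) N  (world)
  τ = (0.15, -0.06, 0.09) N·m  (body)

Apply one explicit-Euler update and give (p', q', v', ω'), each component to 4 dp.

p' = (-0.3560, -1.5600, 0.3120)
q' = (-0.0598, -0.0359, -0.0239, 0.9973)
v' = (-0.6520, 0.7560, -1.2120)
ω' = (-0.4360, 0.8088, 1.5744)

new position p' = (-0.3560, -1.5600, 0.3120)
v + (F/m)dt = (-0.6520, 0.7560, -1.2120)
gyro term ω×Iω = (0.0270, 0.0540, -0.0216)
(τ − ω×Iω)/I = (2.0500, -1.1400, 0.9300)
ω' = ω + α·dt = (-0.4360, 0.8088, 1.5744)
2q̇ = q⊗(0,ω) = (-1.5000000, -0.9000000, -0.6000000, 0.0000000)
updated quaternion q' = (-0.0598, -0.0359, -0.0239, 0.9973)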